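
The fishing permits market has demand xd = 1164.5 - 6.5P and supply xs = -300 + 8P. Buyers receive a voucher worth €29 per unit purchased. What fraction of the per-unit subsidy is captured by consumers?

Consumer share = 16/29

Pre-subsidy: 1164.5 - 6.5P = -300 + 8P gives P* = 101, x* = 508.
With the rebate, buyers effectively pay Pb = Ps − 29, where Ps is the price sellers receive.
Demand in terms of Ps becomes xd = 1164.5 − 6.5(Ps − 29) = 1353 - 6.5Ps. Setting this equal to supply: 1353 - 6.5Ps = -300 + 8Ps, so Ps = 114.
Buyers pay Pb = 114 − 29 = 85; x' = -300 + 8·114 = 612.
Buyers' price falls by P* − Pb = 101 − 85 = 16; sellers' price rises by Ps − P* = 114 − 101 = 13.
So consumers capture 16/29 = 16/29 of each unit of subsidy.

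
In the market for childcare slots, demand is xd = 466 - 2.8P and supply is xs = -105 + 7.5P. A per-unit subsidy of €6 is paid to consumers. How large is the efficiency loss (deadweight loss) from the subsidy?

Pre-subsidy: 466 - 2.8P = -105 + 7.5P gives P* = 5710/103, x* = 32010/103.
With the rebate, buyers effectively pay Pb = Ps − 6, where Ps is the price sellers receive.
Demand in terms of Ps becomes xd = 466 − 2.8(Ps − 6) = 482.8 - 2.8Ps. Setting this equal to supply: 482.8 - 2.8Ps = -105 + 7.5Ps, so Ps = 5878/103.
Buyers pay Pb = 5878/103 − 6 = 5260/103; x' = -105 + 7.5·(5878/103) = 33270/103.
The subsidy expands output by 33270/103 − 32010/103 = 1260/103 past the efficient level; on those units the gap between marginal cost and willingness to pay runs from 0 up to 6.
DWL = ½ × 6 × 1260/103 = 3780/103.

Deadweight loss = 3780/103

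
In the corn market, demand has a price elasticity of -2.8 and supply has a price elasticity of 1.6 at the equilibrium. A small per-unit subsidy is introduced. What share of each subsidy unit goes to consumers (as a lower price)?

Consumer share = 4/11

For a small subsidy around the equilibrium, the benefit split depends on the relative slopes, which at a point are proportional to the elasticities.
Buyer share = εs/(εs + |εd|) = 1.6/(1.6 + 2.8) = 4/11; seller share = |εd|/(εs + |εd|) = 7/11.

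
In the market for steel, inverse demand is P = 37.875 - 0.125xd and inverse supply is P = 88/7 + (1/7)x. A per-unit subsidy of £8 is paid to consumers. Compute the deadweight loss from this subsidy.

Pre-subsidy: 37.875 - 0.125x = 88/7 + (1/7)x gives x* = 1417/15 and P* = 391/15.
With the rebate, buyers effectively pay Pb = Ps − 8, where Ps is the price sellers receive.
On the curves, Pb = 37.875 - 0.125x and Ps = 88/7 + (1/7)x; the wedge Ps − Pb = 8 gives 88/7 + (1/7)x − (37.875 - 0.125x) = 8, so x' = 373/3.
Then Pb = 37.875 − 0.125·(373/3) = 67/3 and Ps = 88/7 + (1/7)·(373/3) = 91/3.
The subsidy expands output by 373/3 − 1417/15 = 448/15 past the efficient level; on those units the gap between marginal cost and willingness to pay runs from 0 up to 8.
DWL = ½ × 8 × 448/15 = 1792/15.

Deadweight loss = 1792/15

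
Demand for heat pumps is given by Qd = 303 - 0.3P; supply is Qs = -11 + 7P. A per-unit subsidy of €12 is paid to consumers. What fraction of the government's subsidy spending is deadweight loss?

DWL / government spending = 14/2381

Pre-subsidy: 303 - 0.3P = -11 + 7P gives P* = 3140/73, Q* = 21177/73.
With the rebate, buyers effectively pay Pb = Ps − 12, where Ps is the price sellers receive.
Demand in terms of Ps becomes Qd = 303 − 0.3(Ps − 12) = 306.6 - 0.3Ps. Setting this equal to supply: 306.6 - 0.3Ps = -11 + 7Ps, so Ps = 3176/73.
Buyers pay Pb = 3176/73 − 12 = 2300/73; Q' = -11 + 7·(3176/73) = 21429/73.
ΔCS = ½(21177/73 + 21429/73)(3140/73 − 2300/73) = 17894520/5329; ΔPS = ½(21177/73 + 21429/73)(3176/73 − 3140/73) = 766908/5329.
Government spending = 12 × 21429/73 = 257148/73.
DWL = ½ × 12 × (21429/73 − 21177/73) = 1512/73; fraction = (1512/73) / (257148/73) = 14/2381.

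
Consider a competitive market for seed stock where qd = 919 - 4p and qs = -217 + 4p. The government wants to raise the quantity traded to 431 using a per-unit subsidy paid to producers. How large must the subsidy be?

At q = 431, invert demand for the buyer price: pb = (919 − 431)/4 = 122; invert supply for the seller price: ps = (431 − (-217))/4 = 162.
The subsidy must fill the gap: s = ps − pb = 162 − 122 = 40.

Required subsidy s = 40 per unit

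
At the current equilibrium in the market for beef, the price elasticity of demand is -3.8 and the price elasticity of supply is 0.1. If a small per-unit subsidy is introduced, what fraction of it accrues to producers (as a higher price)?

Producer share = 38/39

For a small subsidy around the equilibrium, the benefit split depends on the relative slopes, which at a point are proportional to the elasticities.
Buyer share = εs/(εs + |εd|) = 0.1/(0.1 + 3.8) = 1/39; seller share = |εd|/(εs + |εd|) = 38/39.
So producers capture 38/39 of the subsidy.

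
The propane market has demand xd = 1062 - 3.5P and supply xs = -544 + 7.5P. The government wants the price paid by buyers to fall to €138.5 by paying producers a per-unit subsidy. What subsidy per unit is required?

Required subsidy s = €11 per unit

At a buyer price of 138.5, quantity demanded is 1062 − 3.5·138.5 = 577.25.
Sellers supply 577.25 only when they receive Ps with -544 + 7.5·Ps = 577.25, i.e. Ps = 149.5.
s = Ps − Pb = 149.5 − 138.5 = 11.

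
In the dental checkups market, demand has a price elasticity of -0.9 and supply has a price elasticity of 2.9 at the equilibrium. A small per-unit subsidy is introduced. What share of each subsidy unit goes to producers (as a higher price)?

Producer share = 9/38

For a small subsidy around the equilibrium, the benefit split depends on the relative slopes, which at a point are proportional to the elasticities.
Buyer share = εs/(εs + |εd|) = 2.9/(2.9 + 0.9) = 29/38; seller share = |εd|/(εs + |εd|) = 9/38.
So producers capture 9/38 of the subsidy.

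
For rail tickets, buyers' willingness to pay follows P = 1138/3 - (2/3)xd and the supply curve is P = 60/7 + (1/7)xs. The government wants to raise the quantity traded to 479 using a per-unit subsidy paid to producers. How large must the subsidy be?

Required subsidy s = 17 per unit

At x = 479, from the demand curve buyers pay Pb = 1138/3 − (2/3)·479 = 60; from the supply curve sellers need Ps = 60/7 + (1/7)·479 = 77.
The subsidy must fill the gap: s = Ps − Pb = 77 − 60 = 17.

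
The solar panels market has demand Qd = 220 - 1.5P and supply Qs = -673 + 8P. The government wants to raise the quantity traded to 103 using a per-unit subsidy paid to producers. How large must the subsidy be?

At Q = 103, invert demand for the buyer price: Pb = (220 − 103)/1.5 = 78; invert supply for the seller price: Ps = (103 − (-673))/8 = 97.
The subsidy must fill the gap: s = Ps − Pb = 97 − 78 = 19.

Required subsidy s = 19 per unit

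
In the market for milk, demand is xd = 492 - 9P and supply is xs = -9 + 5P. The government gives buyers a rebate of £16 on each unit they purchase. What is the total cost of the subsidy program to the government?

Pre-subsidy: 492 - 9P = -9 + 5P gives P* = 501/14, x* = 2379/14.
With the rebate, buyers effectively pay Pb = Ps − 16, where Ps is the price sellers receive.
Demand in terms of Ps becomes xd = 492 − 9(Ps − 16) = 636 - 9Ps. Setting this equal to supply: 636 - 9Ps = -9 + 5Ps, so Ps = 645/14.
Buyers pay Pb = 645/14 − 16 = 421/14; x' = -9 + 5·(645/14) = 3099/14.
Government outlay = subsidy × quantity = 16 × 3099/14 = 24792/7.

Government cost = 24792/7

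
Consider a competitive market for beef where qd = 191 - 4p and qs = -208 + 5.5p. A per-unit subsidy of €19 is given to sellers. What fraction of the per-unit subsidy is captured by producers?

Pre-subsidy: 191 - 4p = -208 + 5.5p gives p* = 42, q* = 23.
With the subsidy, sellers receive ps = pb + 19 for each unit, where pb is the price buyers pay.
Supply in terms of pb becomes qs = -208 + 5.5(pb + 19) = -103.5 + 5.5pb. Setting this equal to demand: 191 - 4pb = -103.5 + 5.5pb, so pb = 31.
Sellers receive ps = 31 + 19 = 50; q' = 191 − 4·31 = 67.
Buyers' price falls by p* − pb = 42 − 31 = 11; sellers' price rises by ps − p* = 50 − 42 = 8.
So producers capture 8/19 = 8/19 of each unit of subsidy.

Producer share = 8/19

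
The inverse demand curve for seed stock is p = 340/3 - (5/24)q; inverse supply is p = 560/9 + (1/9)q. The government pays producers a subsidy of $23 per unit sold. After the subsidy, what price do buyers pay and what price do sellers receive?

Pre-subsidy: 340/3 - (5/24)q = 560/9 + (1/9)q gives q* = 160 and p* = 80.
With the subsidy, sellers receive ps = pb + 23 for each unit, where pb is the price buyers pay.
On the curves, pb = 340/3 - (5/24)q and ps = 560/9 + (1/9)q; the wedge ps − pb = 23 gives 560/9 + (1/9)q − (340/3 - (5/24)q) = 23, so q' = 232.
Then pb = 340/3 − (5/24)·232 = 65 and ps = 560/9 + (1/9)·232 = 88.

Buyers pay $65; sellers receive $88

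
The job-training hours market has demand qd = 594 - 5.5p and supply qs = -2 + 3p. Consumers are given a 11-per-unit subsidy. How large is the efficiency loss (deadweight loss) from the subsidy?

Deadweight loss = 3993/34

Pre-subsidy: 594 - 5.5p = -2 + 3p gives p* = 1192/17, q* = 3542/17.
With the rebate, buyers effectively pay pb = ps − 11, where ps is the price sellers receive.
Demand in terms of ps becomes qd = 594 − 5.5(ps − 11) = 654.5 - 5.5ps. Setting this equal to supply: 654.5 - 5.5ps = -2 + 3ps, so ps = 1313/17.
Buyers pay pb = 1313/17 − 11 = 1126/17; q' = -2 + 3·(1313/17) = 3905/17.
The subsidy expands output by 3905/17 − 3542/17 = 363/17 past the efficient level; on those units the gap between marginal cost and willingness to pay runs from 0 up to 11.
DWL = ½ × 11 × 363/17 = 3993/34.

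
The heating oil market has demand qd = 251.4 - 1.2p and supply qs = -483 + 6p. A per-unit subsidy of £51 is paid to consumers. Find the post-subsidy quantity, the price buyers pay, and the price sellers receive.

q' = 180; buyers pay £59.5; sellers receive £110.5

Pre-subsidy: 251.4 - 1.2p = -483 + 6p gives p* = 102, q* = 129.
With the rebate, buyers effectively pay pb = ps − 51, where ps is the price sellers receive.
Demand in terms of ps becomes qd = 251.4 − 1.2(ps − 51) = 312.6 - 1.2ps. Setting this equal to supply: 312.6 - 1.2ps = -483 + 6ps, so ps = 110.5.
Buyers pay pb = 110.5 − 51 = 59.5; q' = -483 + 6·110.5 = 180.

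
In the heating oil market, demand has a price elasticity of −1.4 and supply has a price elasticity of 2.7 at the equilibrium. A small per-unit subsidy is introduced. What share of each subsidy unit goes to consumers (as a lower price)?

For a small subsidy around the equilibrium, the benefit split depends on the relative slopes, which at a point are proportional to the elasticities.
Buyer share = εs/(εs + |εd|) = 2.7/(2.7 + 1.4) = 27/41; seller share = |εd|/(εs + |εd|) = 14/41.

Consumer share = 27/41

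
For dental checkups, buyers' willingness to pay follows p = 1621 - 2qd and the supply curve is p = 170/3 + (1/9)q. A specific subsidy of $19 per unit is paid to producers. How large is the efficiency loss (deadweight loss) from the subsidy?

Pre-subsidy: 1621 - 2q = 170/3 + (1/9)q gives q* = 741 and p* = 139.
With the subsidy, sellers receive ps = pb + 19 for each unit, where pb is the price buyers pay.
On the curves, pb = 1621 - 2q and ps = 170/3 + (1/9)q; the wedge ps − pb = 19 gives 170/3 + (1/9)q − (1621 - 2q) = 19, so q' = 750.
Then pb = 1621 − 2·750 = 121 and ps = 170/3 + (1/9)·750 = 140.
The subsidy expands output by 750 − 741 = 9 past the efficient level; on those units the gap between marginal cost and willingness to pay runs from 0 up to 19.
DWL = ½ × 19 × 9 = 85.5.

Deadweight loss = $85.5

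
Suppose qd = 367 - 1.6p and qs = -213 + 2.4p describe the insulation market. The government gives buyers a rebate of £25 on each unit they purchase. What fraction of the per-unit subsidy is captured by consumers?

Pre-subsidy: 367 - 1.6p = -213 + 2.4p gives p* = 145, q* = 135.
With the rebate, buyers effectively pay pb = ps − 25, where ps is the price sellers receive.
Demand in terms of ps becomes qd = 367 − 1.6(ps − 25) = 407 - 1.6ps. Setting this equal to supply: 407 - 1.6ps = -213 + 2.4ps, so ps = 155.
Buyers pay pb = 155 − 25 = 130; q' = -213 + 2.4·155 = 159.
Buyers' price falls by p* − pb = 145 − 130 = 15; sellers' price rises by ps − p* = 155 − 145 = 10.
So consumers capture 15/25 = 0.6 of each unit of subsidy.

Consumer share = 0.6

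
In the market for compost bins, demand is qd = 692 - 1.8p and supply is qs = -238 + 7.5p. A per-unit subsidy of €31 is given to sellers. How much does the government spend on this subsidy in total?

Pre-subsidy: 692 - 1.8p = -238 + 7.5p gives p* = 100, q* = 512.
With the subsidy, sellers receive ps = pb + 31 for each unit, where pb is the price buyers pay.
Supply in terms of pb becomes qs = -238 + 7.5(pb + 31) = -5.5 + 7.5pb. Setting this equal to demand: 692 - 1.8pb = -5.5 + 7.5pb, so pb = 75.
Sellers receive ps = 75 + 31 = 106; q' = 692 − 1.8·75 = 557.
Government outlay = subsidy × quantity = 31 × 557 = 17267.

Government cost = €17267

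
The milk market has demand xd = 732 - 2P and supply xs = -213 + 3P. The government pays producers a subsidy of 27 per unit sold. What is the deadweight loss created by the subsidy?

Pre-subsidy: 732 - 2P = -213 + 3P gives P* = 189, x* = 354.
With the subsidy, sellers receive Ps = Pb + 27 for each unit, where Pb is the price buyers pay.
Supply in terms of Pb becomes xs = -213 + 3(Pb + 27) = -132 + 3Pb. Setting this equal to demand: 732 - 2Pb = -132 + 3Pb, so Pb = 172.8.
Sellers receive Ps = 172.8 + 27 = 199.8; x' = 732 − 2·172.8 = 386.4.
The subsidy expands output by 386.4 − 354 = 32.4 past the efficient level; on those units the gap between marginal cost and willingness to pay runs from 0 up to 27.
DWL = ½ × 27 × 32.4 = 437.4.

Deadweight loss = 437.4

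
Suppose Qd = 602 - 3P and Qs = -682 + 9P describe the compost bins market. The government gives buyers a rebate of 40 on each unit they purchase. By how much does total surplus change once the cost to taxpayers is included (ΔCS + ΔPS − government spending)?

Pre-subsidy: 602 - 3P = -682 + 9P gives P* = 107, Q* = 281.
With the rebate, buyers effectively pay Pb = Ps − 40, where Ps is the price sellers receive.
Demand in terms of Ps becomes Qd = 602 − 3(Ps − 40) = 722 - 3Ps. Setting this equal to supply: 722 - 3Ps = -682 + 9Ps, so Ps = 117.
Buyers pay Pb = 117 − 40 = 77; Q' = -682 + 9·117 = 371.
ΔCS = ½(281 + 371)(107 − 77) = 9780; ΔPS = ½(281 + 371)(117 − 107) = 3260.
Government spending = 40 × 371 = 14840.
Net change = 9780 + 3260 − 14840 = -1800. The loss equals the DWL triangle ½·40·90.

Net change in total surplus = -1800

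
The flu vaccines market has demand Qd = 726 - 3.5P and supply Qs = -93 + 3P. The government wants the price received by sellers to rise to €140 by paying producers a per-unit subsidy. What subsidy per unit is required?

Required subsidy s = €26 per unit

At a seller price of 140, quantity supplied is -93 + 3·140 = 327.
Buyers absorb 327 only when they pay Pb with 726 − 3.5·Pb = 327, i.e. Pb = 114.
s = Ps − Pb = 140 − 114 = 26.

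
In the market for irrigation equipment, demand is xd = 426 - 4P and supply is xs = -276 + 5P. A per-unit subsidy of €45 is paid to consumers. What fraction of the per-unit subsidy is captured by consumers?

Consumer share = 5/9

Pre-subsidy: 426 - 4P = -276 + 5P gives P* = 78, x* = 114.
With the rebate, buyers effectively pay Pb = Ps − 45, where Ps is the price sellers receive.
Demand in terms of Ps becomes xd = 426 − 4(Ps − 45) = 606 - 4Ps. Setting this equal to supply: 606 - 4Ps = -276 + 5Ps, so Ps = 98.
Buyers pay Pb = 98 − 45 = 53; x' = -276 + 5·98 = 214.
Buyers' price falls by P* − Pb = 78 − 53 = 25; sellers' price rises by Ps − P* = 98 − 78 = 20.
So consumers capture 25/45 = 5/9 of each unit of subsidy.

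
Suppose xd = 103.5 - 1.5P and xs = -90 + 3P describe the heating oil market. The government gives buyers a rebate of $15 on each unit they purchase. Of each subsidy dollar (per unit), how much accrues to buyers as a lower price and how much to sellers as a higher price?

Buyers gain $10 per unit; sellers gain $5 per unit

Pre-subsidy: 103.5 - 1.5P = -90 + 3P gives P* = 43, x* = 39.
With the rebate, buyers effectively pay Pb = Ps − 15, where Ps is the price sellers receive.
Demand in terms of Ps becomes xd = 103.5 − 1.5(Ps − 15) = 126 - 1.5Ps. Setting this equal to supply: 126 - 1.5Ps = -90 + 3Ps, so Ps = 48.
Buyers pay Pb = 48 − 15 = 33; x' = -90 + 3·48 = 54.
Buyers' price falls by P* − Pb = 43 − 33 = 10; sellers' price rises by Ps − P* = 48 − 43 = 5.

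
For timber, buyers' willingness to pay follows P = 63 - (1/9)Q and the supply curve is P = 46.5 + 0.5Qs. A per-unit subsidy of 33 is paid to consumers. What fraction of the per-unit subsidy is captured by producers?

Pre-subsidy: 63 - (1/9)Q = 46.5 + 0.5Q gives Q* = 27 and P* = 60.
With the rebate, buyers effectively pay Pb = Ps − 33, where Ps is the price sellers receive.
On the curves, Pb = 63 - (1/9)Q and Ps = 46.5 + 0.5Q; the wedge Ps − Pb = 33 gives 46.5 + 0.5Q − (63 - (1/9)Q) = 33, so Q' = 81.
Then Pb = 63 − (1/9)·81 = 54 and Ps = 46.5 + 0.5·81 = 87.
Buyers' price falls by P* − Pb = 60 − 54 = 6; sellers' price rises by Ps − P* = 87 − 60 = 27.
So producers capture 27/33 = 9/11 of each unit of subsidy.

Producer share = 9/11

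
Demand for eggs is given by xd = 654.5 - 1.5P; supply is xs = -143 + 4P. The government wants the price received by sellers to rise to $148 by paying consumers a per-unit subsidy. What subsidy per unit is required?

Required subsidy s = $11 per unit

At a seller price of 148, quantity supplied is -143 + 4·148 = 449.
Buyers absorb 449 only when they pay Pb with 654.5 − 1.5·Pb = 449, i.e. Pb = 137.
s = Ps − Pb = 148 − 137 = 11.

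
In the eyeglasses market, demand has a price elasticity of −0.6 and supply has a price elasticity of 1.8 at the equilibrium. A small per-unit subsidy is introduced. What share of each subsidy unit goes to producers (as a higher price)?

Producer share = 0.25

For a small subsidy around the equilibrium, the benefit split depends on the relative slopes, which at a point are proportional to the elasticities.
Buyer share = εs/(εs + |εd|) = 1.8/(1.8 + 0.6) = 0.75; seller share = |εd|/(εs + |εd|) = 0.25.
So producers capture 0.25 of the subsidy.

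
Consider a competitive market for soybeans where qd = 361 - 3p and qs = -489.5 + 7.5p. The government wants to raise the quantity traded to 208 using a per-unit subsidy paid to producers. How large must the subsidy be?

At q = 208, invert demand for the buyer price: pb = (361 − 208)/3 = 51; invert supply for the seller price: ps = (208 − (-489.5))/7.5 = 93.
The subsidy must fill the gap: s = ps − pb = 93 − 51 = 42.

Required subsidy s = 42 per unit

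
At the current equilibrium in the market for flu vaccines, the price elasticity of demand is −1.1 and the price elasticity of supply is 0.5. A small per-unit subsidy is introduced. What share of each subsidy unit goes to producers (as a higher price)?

For a small subsidy around the equilibrium, the benefit split depends on the relative slopes, which at a point are proportional to the elasticities.
Buyer share = εs/(εs + |εd|) = 0.5/(0.5 + 1.1) = 0.3125; seller share = |εd|/(εs + |εd|) = 0.6875.
So producers capture 0.6875 of the subsidy.

Producer share = 0.6875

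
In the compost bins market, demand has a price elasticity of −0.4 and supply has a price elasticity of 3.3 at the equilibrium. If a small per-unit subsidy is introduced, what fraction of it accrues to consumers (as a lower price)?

For a small subsidy around the equilibrium, the benefit split depends on the relative slopes, which at a point are proportional to the elasticities.
Buyer share = εs/(εs + |εd|) = 3.3/(3.3 + 0.4) = 33/37; seller share = |εd|/(εs + |εd|) = 4/37.

Consumer share = 33/37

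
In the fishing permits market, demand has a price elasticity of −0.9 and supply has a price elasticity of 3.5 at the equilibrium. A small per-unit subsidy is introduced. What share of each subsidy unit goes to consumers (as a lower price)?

Consumer share = 35/44

For a small subsidy around the equilibrium, the benefit split depends on the relative slopes, which at a point are proportional to the elasticities.
Buyer share = εs/(εs + |εd|) = 3.5/(3.5 + 0.9) = 35/44; seller share = |εd|/(εs + |εd|) = 9/44.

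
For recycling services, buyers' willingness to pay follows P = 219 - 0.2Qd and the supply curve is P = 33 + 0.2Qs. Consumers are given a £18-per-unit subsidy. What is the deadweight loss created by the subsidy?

Deadweight loss = £405

Pre-subsidy: 219 - 0.2Q = 33 + 0.2Q gives Q* = 465 and P* = 126.
With the rebate, buyers effectively pay Pb = Ps − 18, where Ps is the price sellers receive.
On the curves, Pb = 219 - 0.2Q and Ps = 33 + 0.2Q; the wedge Ps − Pb = 18 gives 33 + 0.2Q − (219 - 0.2Q) = 18, so Q' = 510.
Then Pb = 219 − 0.2·510 = 117 and Ps = 33 + 0.2·510 = 135.
The subsidy expands output by 510 − 465 = 45 past the efficient level; on those units the gap between marginal cost and willingness to pay runs from 0 up to 18.
DWL = ½ × 18 × 45 = 405.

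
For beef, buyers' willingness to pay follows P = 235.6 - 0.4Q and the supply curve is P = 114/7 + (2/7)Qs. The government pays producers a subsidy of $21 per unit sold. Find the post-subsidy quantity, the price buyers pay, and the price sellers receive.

Q' = 8411/24; buyers pay 1145/12; sellers receive 1397/12

Pre-subsidy: 235.6 - 0.4Q = 114/7 + (2/7)Q gives Q* = 1919/6 and P* = 323/3.
With the subsidy, sellers receive Ps = Pb + 21 for each unit, where Pb is the price buyers pay.
On the curves, Pb = 235.6 - 0.4Q and Ps = 114/7 + (2/7)Q; the wedge Ps − Pb = 21 gives 114/7 + (2/7)Q − (235.6 - 0.4Q) = 21, so Q' = 8411/24.
Then Pb = 235.6 − 0.4·(8411/24) = 1145/12 and Ps = 114/7 + (2/7)·(8411/24) = 1397/12.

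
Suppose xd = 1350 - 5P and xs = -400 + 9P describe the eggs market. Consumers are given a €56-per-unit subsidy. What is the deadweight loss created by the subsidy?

Pre-subsidy: 1350 - 5P = -400 + 9P gives P* = 125, x* = 725.
With the rebate, buyers effectively pay Pb = Ps − 56, where Ps is the price sellers receive.
Demand in terms of Ps becomes xd = 1350 − 5(Ps − 56) = 1630 - 5Ps. Setting this equal to supply: 1630 - 5Ps = -400 + 9Ps, so Ps = 145.
Buyers pay Pb = 145 − 56 = 89; x' = -400 + 9·145 = 905.
The subsidy expands output by 905 − 725 = 180 past the efficient level; on those units the gap between marginal cost and willingness to pay runs from 0 up to 56.
DWL = ½ × 56 × 180 = 5040.

Deadweight loss = €5040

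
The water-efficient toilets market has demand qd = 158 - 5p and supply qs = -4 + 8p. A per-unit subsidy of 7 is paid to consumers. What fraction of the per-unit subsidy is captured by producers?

Pre-subsidy: 158 - 5p = -4 + 8p gives p* = 162/13, q* = 1244/13.
With the rebate, buyers effectively pay pb = ps − 7, where ps is the price sellers receive.
Demand in terms of ps becomes qd = 158 − 5(ps − 7) = 193 - 5ps. Setting this equal to supply: 193 - 5ps = -4 + 8ps, so ps = 197/13.
Buyers pay pb = 197/13 − 7 = 106/13; q' = -4 + 8·(197/13) = 1524/13.
Buyers' price falls by p* − pb = 162/13 − 106/13 = 56/13; sellers' price rises by ps − p* = 197/13 − 162/13 = 35/13.
So producers capture (35/13)/7 = 5/13 of each unit of subsidy.

Producer share = 5/13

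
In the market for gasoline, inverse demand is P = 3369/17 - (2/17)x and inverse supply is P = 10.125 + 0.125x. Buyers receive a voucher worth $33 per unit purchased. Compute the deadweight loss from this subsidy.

Deadweight loss = $2244

Pre-subsidy: 3369/17 - (2/17)x = 10.125 + 0.125x gives x* = 775 and P* = 107.
With the rebate, buyers effectively pay Pb = Ps − 33, where Ps is the price sellers receive.
On the curves, Pb = 3369/17 - (2/17)x and Ps = 10.125 + 0.125x; the wedge Ps − Pb = 33 gives 10.125 + 0.125x − (3369/17 - (2/17)x) = 33, so x' = 911.
Then Pb = 3369/17 − (2/17)·911 = 91 and Ps = 10.125 + 0.125·911 = 124.
The subsidy expands output by 911 − 775 = 136 past the efficient level; on those units the gap between marginal cost and willingness to pay runs from 0 up to 33.
DWL = ½ × 33 × 136 = 2244.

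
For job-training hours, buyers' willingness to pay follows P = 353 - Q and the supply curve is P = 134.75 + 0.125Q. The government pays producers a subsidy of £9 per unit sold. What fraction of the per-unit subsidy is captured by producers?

Producer share = 1/9

Pre-subsidy: 353 - Q = 134.75 + 0.125Q gives Q* = 194 and P* = 159.
With the subsidy, sellers receive Ps = Pb + 9 for each unit, where Pb is the price buyers pay.
On the curves, Pb = 353 - Q and Ps = 134.75 + 0.125Q; the wedge Ps − Pb = 9 gives 134.75 + 0.125Q − (353 - Q) = 9, so Q' = 202.
Then Pb = 353 − 1·202 = 151 and Ps = 134.75 + 0.125·202 = 160.
Buyers' price falls by P* − Pb = 159 − 151 = 8; sellers' price rises by Ps − P* = 160 − 159 = 1.
So producers capture 1/9 = 1/9 of each unit of subsidy.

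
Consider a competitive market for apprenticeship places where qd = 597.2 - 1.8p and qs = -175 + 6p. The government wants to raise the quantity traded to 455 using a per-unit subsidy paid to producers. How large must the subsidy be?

Required subsidy s = 26 per unit

At q = 455, invert demand for the buyer price: pb = (597.2 − 455)/1.8 = 79; invert supply for the seller price: ps = (455 − (-175))/6 = 105.
The subsidy must fill the gap: s = ps − pb = 105 − 79 = 26.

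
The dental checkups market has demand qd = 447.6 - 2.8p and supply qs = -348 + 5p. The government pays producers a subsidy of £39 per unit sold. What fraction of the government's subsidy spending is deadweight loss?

DWL / government spending = 35/232

Pre-subsidy: 447.6 - 2.8p = -348 + 5p gives p* = 102, q* = 162.
With the subsidy, sellers receive ps = pb + 39 for each unit, where pb is the price buyers pay.
Supply in terms of pb becomes qs = -348 + 5(pb + 39) = -153 + 5pb. Setting this equal to demand: 447.6 - 2.8pb = -153 + 5pb, so pb = 77.
Sellers receive ps = 77 + 39 = 116; q' = 447.6 − 2.8·77 = 232.
ΔCS = ½(162 + 232)(102 − 77) = 4925; ΔPS = ½(162 + 232)(116 − 102) = 2758.
Government spending = 39 × 232 = 9048.
DWL = ½ × 39 × (232 − 162) = 1365; fraction = 1365 / 9048 = 35/232.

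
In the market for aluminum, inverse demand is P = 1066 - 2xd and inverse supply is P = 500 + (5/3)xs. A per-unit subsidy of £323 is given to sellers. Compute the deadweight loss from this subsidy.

Pre-subsidy: 1066 - 2x = 500 + (5/3)x gives x* = 1698/11 and P* = 8330/11.
With the subsidy, sellers receive Ps = Pb + 323 for each unit, where Pb is the price buyers pay.
On the curves, Pb = 1066 - 2x and Ps = 500 + (5/3)x; the wedge Ps − Pb = 323 gives 500 + (5/3)x − (1066 - 2x) = 323, so x' = 2667/11.
Then Pb = 1066 − 2·(2667/11) = 6392/11 and Ps = 500 + (5/3)·(2667/11) = 9945/11.
The subsidy expands output by 2667/11 − 1698/11 = 969/11 past the efficient level; on those units the gap between marginal cost and willingness to pay runs from 0 up to 323.
DWL = ½ × 323 × 969/11 = 312987/22.

Deadweight loss = 312987/22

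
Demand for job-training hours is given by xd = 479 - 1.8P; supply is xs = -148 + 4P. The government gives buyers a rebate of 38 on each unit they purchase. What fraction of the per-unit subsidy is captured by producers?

Pre-subsidy: 479 - 1.8P = -148 + 4P gives P* = 3135/29, x* = 8248/29.
With the rebate, buyers effectively pay Pb = Ps − 38, where Ps is the price sellers receive.
Demand in terms of Ps becomes xd = 479 − 1.8(Ps − 38) = 547.4 - 1.8Ps. Setting this equal to supply: 547.4 - 1.8Ps = -148 + 4Ps, so Ps = 3477/29.
Buyers pay Pb = 3477/29 − 38 = 2375/29; x' = -148 + 4·(3477/29) = 9616/29.
Buyers' price falls by P* − Pb = 3135/29 − 2375/29 = 760/29; sellers' price rises by Ps − P* = 3477/29 − 3135/29 = 342/29.
So producers capture (342/29)/38 = 9/29 of each unit of subsidy.

Producer share = 9/29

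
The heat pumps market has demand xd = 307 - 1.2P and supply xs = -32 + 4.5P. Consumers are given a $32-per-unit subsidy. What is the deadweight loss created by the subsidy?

Pre-subsidy: 307 - 1.2P = -32 + 4.5P gives P* = 1130/19, x* = 4477/19.
With the rebate, buyers effectively pay Pb = Ps − 32, where Ps is the price sellers receive.
Demand in terms of Ps becomes xd = 307 − 1.2(Ps − 32) = 345.4 - 1.2Ps. Setting this equal to supply: 345.4 - 1.2Ps = -32 + 4.5Ps, so Ps = 1258/19.
Buyers pay Pb = 1258/19 − 32 = 650/19; x' = -32 + 4.5·(1258/19) = 5053/19.
The subsidy expands output by 5053/19 − 4477/19 = 576/19 past the efficient level; on those units the gap between marginal cost and willingness to pay runs from 0 up to 32.
DWL = ½ × 32 × 576/19 = 9216/19.

Deadweight loss = 9216/19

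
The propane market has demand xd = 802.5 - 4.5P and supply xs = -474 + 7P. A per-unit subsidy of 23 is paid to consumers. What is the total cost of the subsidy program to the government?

Government cost = 8418

Pre-subsidy: 802.5 - 4.5P = -474 + 7P gives P* = 111, x* = 303.
With the rebate, buyers effectively pay Pb = Ps − 23, where Ps is the price sellers receive.
Demand in terms of Ps becomes xd = 802.5 − 4.5(Ps − 23) = 906 - 4.5Ps. Setting this equal to supply: 906 - 4.5Ps = -474 + 7Ps, so Ps = 120.
Buyers pay Pb = 120 − 23 = 97; x' = -474 + 7·120 = 366.
Government outlay = subsidy × quantity = 23 × 366 = 8418.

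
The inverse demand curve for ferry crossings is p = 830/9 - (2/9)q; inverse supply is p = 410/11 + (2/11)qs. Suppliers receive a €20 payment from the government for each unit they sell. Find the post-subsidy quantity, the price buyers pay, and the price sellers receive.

q' = 185.5; buyers pay €51; sellers receive €71

Pre-subsidy: 830/9 - (2/9)q = 410/11 + (2/11)q gives q* = 136 and p* = 62.
With the subsidy, sellers receive ps = pb + 20 for each unit, where pb is the price buyers pay.
On the curves, pb = 830/9 - (2/9)q and ps = 410/11 + (2/11)q; the wedge ps − pb = 20 gives 410/11 + (2/11)q − (830/9 - (2/9)q) = 20, so q' = 185.5.
Then pb = 830/9 − (2/9)·185.5 = 51 and ps = 410/11 + (2/11)·185.5 = 71.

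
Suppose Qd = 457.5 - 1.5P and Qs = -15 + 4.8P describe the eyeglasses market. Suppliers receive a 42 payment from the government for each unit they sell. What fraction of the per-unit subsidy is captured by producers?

Producer share = 5/21

Pre-subsidy: 457.5 - 1.5P = -15 + 4.8P gives P* = 75, Q* = 345.
With the subsidy, sellers receive Ps = Pb + 42 for each unit, where Pb is the price buyers pay.
Supply in terms of Pb becomes Qs = -15 + 4.8(Pb + 42) = 186.6 + 4.8Pb. Setting this equal to demand: 457.5 - 1.5Pb = 186.6 + 4.8Pb, so Pb = 43.
Sellers receive Ps = 43 + 42 = 85; Q' = 457.5 − 1.5·43 = 393.
Buyers' price falls by P* − Pb = 75 − 43 = 32; sellers' price rises by Ps − P* = 85 − 75 = 10.
So producers capture 10/42 = 5/21 of each unit of subsidy.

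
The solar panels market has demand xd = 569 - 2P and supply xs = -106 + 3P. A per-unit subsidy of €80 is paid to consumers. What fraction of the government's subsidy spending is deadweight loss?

Pre-subsidy: 569 - 2P = -106 + 3P gives P* = 135, x* = 299.
With the rebate, buyers effectively pay Pb = Ps − 80, where Ps is the price sellers receive.
Demand in terms of Ps becomes xd = 569 − 2(Ps − 80) = 729 - 2Ps. Setting this equal to supply: 729 - 2Ps = -106 + 3Ps, so Ps = 167.
Buyers pay Pb = 167 − 80 = 87; x' = -106 + 3·167 = 395.
ΔCS = ½(299 + 395)(135 − 87) = 16656; ΔPS = ½(299 + 395)(167 − 135) = 11104.
Government spending = 80 × 395 = 31600.
DWL = ½ × 80 × (395 − 299) = 3840; fraction = 3840 / 31600 = 48/395.

DWL / government spending = 48/395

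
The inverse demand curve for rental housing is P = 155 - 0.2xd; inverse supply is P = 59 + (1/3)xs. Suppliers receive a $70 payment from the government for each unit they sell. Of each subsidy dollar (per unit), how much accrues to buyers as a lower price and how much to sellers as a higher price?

Pre-subsidy: 155 - 0.2x = 59 + (1/3)x gives x* = 180 and P* = 119.
With the subsidy, sellers receive Ps = Pb + 70 for each unit, where Pb is the price buyers pay.
On the curves, Pb = 155 - 0.2x and Ps = 59 + (1/3)x; the wedge Ps − Pb = 70 gives 59 + (1/3)x − (155 - 0.2x) = 70, so x' = 311.25.
Then Pb = 155 − 0.2·311.25 = 92.75 and Ps = 59 + (1/3)·311.25 = 162.75.
Buyers' price falls by P* − Pb = 119 − 92.75 = 26.25; sellers' price rises by Ps − P* = 162.75 − 119 = 43.75.

Buyers gain $26.25 per unit; sellers gain $43.75 per unit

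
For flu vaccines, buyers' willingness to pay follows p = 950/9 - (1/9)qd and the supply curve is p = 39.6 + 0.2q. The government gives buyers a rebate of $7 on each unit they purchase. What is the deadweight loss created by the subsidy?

Deadweight loss = $78.75

Pre-subsidy: 950/9 - (1/9)q = 39.6 + 0.2q gives q* = 212 and p* = 82.
With the rebate, buyers effectively pay pb = ps − 7, where ps is the price sellers receive.
On the curves, pb = 950/9 - (1/9)q and ps = 39.6 + 0.2q; the wedge ps − pb = 7 gives 39.6 + 0.2q − (950/9 - (1/9)q) = 7, so q' = 234.5.
Then pb = 950/9 − (1/9)·234.5 = 79.5 and ps = 39.6 + 0.2·234.5 = 86.5.
The subsidy expands output by 234.5 − 212 = 22.5 past the efficient level; on those units the gap between marginal cost and willingness to pay runs from 0 up to 7.
DWL = ½ × 7 × 22.5 = 78.75.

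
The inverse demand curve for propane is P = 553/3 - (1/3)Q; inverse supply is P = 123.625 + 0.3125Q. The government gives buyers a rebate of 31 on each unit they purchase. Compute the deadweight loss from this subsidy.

Deadweight loss = 744

Pre-subsidy: 553/3 - (1/3)Q = 123.625 + 0.3125Q gives Q* = 94 and P* = 153.
With the rebate, buyers effectively pay Pb = Ps − 31, where Ps is the price sellers receive.
On the curves, Pb = 553/3 - (1/3)Q and Ps = 123.625 + 0.3125Q; the wedge Ps − Pb = 31 gives 123.625 + 0.3125Q − (553/3 - (1/3)Q) = 31, so Q' = 142.
Then Pb = 553/3 − (1/3)·142 = 137 and Ps = 123.625 + 0.3125·142 = 168.
The subsidy expands output by 142 − 94 = 48 past the efficient level; on those units the gap between marginal cost and willingness to pay runs from 0 up to 31.
DWL = ½ × 31 × 48 = 744.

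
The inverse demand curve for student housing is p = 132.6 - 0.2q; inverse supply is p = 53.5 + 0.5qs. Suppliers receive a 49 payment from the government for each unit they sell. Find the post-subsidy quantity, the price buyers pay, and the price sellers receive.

q' = 183; buyers pay 96; sellers receive 145

Pre-subsidy: 132.6 - 0.2q = 53.5 + 0.5q gives q* = 113 and p* = 110.
With the subsidy, sellers receive ps = pb + 49 for each unit, where pb is the price buyers pay.
On the curves, pb = 132.6 - 0.2q and ps = 53.5 + 0.5q; the wedge ps − pb = 49 gives 53.5 + 0.5q − (132.6 - 0.2q) = 49, so q' = 183.
Then pb = 132.6 − 0.2·183 = 96 and ps = 53.5 + 0.5·183 = 145.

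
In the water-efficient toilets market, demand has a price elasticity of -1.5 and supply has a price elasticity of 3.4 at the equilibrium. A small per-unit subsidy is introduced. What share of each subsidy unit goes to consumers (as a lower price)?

For a small subsidy around the equilibrium, the benefit split depends on the relative slopes, which at a point are proportional to the elasticities.
Buyer share = εs/(εs + |εd|) = 3.4/(3.4 + 1.5) = 34/49; seller share = |εd|/(εs + |εd|) = 15/49.

Consumer share = 34/49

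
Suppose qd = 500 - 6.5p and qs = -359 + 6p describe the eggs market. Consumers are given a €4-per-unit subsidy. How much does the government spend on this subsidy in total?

Pre-subsidy: 500 - 6.5p = -359 + 6p gives p* = 68.72, q* = 53.32.
With the rebate, buyers effectively pay pb = ps − 4, where ps is the price sellers receive.
Demand in terms of ps becomes qd = 500 − 6.5(ps − 4) = 526 - 6.5ps. Setting this equal to supply: 526 - 6.5ps = -359 + 6ps, so ps = 70.8.
Buyers pay pb = 70.8 − 4 = 66.8; q' = -359 + 6·70.8 = 65.8.
Government outlay = subsidy × quantity = 4 × 65.8 = 263.2.

Government cost = €263.2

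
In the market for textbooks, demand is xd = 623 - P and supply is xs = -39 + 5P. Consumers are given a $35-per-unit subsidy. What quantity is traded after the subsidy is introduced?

Pre-subsidy: 623 - P = -39 + 5P gives P* = 331/3, x* = 1538/3.
With the rebate, buyers effectively pay Pb = Ps − 35, where Ps is the price sellers receive.
Demand in terms of Ps becomes xd = 623 − 1(Ps − 35) = 658 - Ps. Setting this equal to supply: 658 - Ps = -39 + 5Ps, so Ps = 697/6.
Buyers pay Pb = 697/6 − 35 = 487/6; x' = -39 + 5·(697/6) = 3251/6.

x' = 3251/6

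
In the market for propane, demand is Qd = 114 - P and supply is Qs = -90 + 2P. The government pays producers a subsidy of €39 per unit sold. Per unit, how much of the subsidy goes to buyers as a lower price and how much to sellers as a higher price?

Pre-subsidy: 114 - P = -90 + 2P gives P* = 68, Q* = 46.
With the subsidy, sellers receive Ps = Pb + 39 for each unit, where Pb is the price buyers pay.
Supply in terms of Pb becomes Qs = -90 + 2(Pb + 39) = -12 + 2Pb. Setting this equal to demand: 114 - Pb = -12 + 2Pb, so Pb = 42.
Sellers receive Ps = 42 + 39 = 81; Q' = 114 − 1·42 = 72.
Buyers' price falls by P* − Pb = 68 − 42 = 26; sellers' price rises by Ps − P* = 81 − 68 = 13.

Buyers gain €26 per unit; sellers gain €13 per unit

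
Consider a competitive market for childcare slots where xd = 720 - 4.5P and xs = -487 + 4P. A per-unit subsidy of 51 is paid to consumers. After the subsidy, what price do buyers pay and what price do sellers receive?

Pre-subsidy: 720 - 4.5P = -487 + 4P gives P* = 142, x* = 81.
With the rebate, buyers effectively pay Pb = Ps − 51, where Ps is the price sellers receive.
Demand in terms of Ps becomes xd = 720 − 4.5(Ps − 51) = 949.5 - 4.5Ps. Setting this equal to supply: 949.5 - 4.5Ps = -487 + 4Ps, so Ps = 169.
Buyers pay Pb = 169 − 51 = 118; x' = -487 + 4·169 = 189.

Buyers pay 118; sellers receive 169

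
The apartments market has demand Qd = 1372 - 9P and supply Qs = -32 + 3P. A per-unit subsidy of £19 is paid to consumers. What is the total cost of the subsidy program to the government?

Pre-subsidy: 1372 - 9P = -32 + 3P gives P* = 117, Q* = 319.
With the rebate, buyers effectively pay Pb = Ps − 19, where Ps is the price sellers receive.
Demand in terms of Ps becomes Qd = 1372 − 9(Ps − 19) = 1543 - 9Ps. Setting this equal to supply: 1543 - 9Ps = -32 + 3Ps, so Ps = 131.25.
Buyers pay Pb = 131.25 − 19 = 112.25; Q' = -32 + 3·131.25 = 361.75.
Government outlay = subsidy × quantity = 19 × 361.75 = 6873.25.

Government cost = £6873.25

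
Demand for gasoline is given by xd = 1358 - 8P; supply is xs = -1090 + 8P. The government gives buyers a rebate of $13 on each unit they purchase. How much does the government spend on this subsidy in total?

Government cost = $2418

Pre-subsidy: 1358 - 8P = -1090 + 8P gives P* = 153, x* = 134.
With the rebate, buyers effectively pay Pb = Ps − 13, where Ps is the price sellers receive.
Demand in terms of Ps becomes xd = 1358 − 8(Ps − 13) = 1462 - 8Ps. Setting this equal to supply: 1462 - 8Ps = -1090 + 8Ps, so Ps = 159.5.
Buyers pay Pb = 159.5 − 13 = 146.5; x' = -1090 + 8·159.5 = 186.
Government outlay = subsidy × quantity = 13 × 186 = 2418.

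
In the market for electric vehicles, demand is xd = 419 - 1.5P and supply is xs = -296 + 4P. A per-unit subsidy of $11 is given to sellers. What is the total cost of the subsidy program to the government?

Government cost = $2596

Pre-subsidy: 419 - 1.5P = -296 + 4P gives P* = 130, x* = 224.
With the subsidy, sellers receive Ps = Pb + 11 for each unit, where Pb is the price buyers pay.
Supply in terms of Pb becomes xs = -296 + 4(Pb + 11) = -252 + 4Pb. Setting this equal to demand: 419 - 1.5Pb = -252 + 4Pb, so Pb = 122.
Sellers receive Ps = 122 + 11 = 133; x' = 419 − 1.5·122 = 236.
Government outlay = subsidy × quantity = 11 × 236 = 2596.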